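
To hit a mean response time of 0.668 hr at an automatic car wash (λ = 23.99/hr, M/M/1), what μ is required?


W = 1/(μ−λ) ⇒ μ − λ = 1/W = 1/0.668 = 1.4970
μ = λ + 1/W = 23.99 + 1.4970 = 25.4870 per hr

Final: 25.4870 /hr


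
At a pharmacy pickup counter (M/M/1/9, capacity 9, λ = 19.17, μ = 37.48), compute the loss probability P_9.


ρ = λ/μ = 19.17/37.48 = 0.5115
P_K = (1−ρ)ρ^K/(1−ρ^(K+1)) = (0.4885·0.002396)/(1 − 0.001225)
= 0.001170/0.998775 = 0.001172

Final: 0.001172


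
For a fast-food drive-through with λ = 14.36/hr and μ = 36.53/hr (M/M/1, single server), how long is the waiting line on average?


ρ = 14.36/36.53 = 0.3931
Lq = ρ²/(1−ρ) = 0.1545/0.6069 = 0.2546

Final: 0.2546


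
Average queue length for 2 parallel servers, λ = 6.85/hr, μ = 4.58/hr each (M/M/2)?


a = λ/μ = 1.4956; ρ = a/2 = 0.7478
P₀ = 0.144285
Lq = P₀·a^c·ρ / (c!·(1−ρ)²) = 0.144285·2.23692·0.7478/(2·0.06360)
= 1.89759

Final: 1.89759


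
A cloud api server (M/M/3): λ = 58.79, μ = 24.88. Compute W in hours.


a = 2.3629; ρ = 0.7876; P₀ = 0.060570
Lq = P₀·a^c·ρ/(c!(1−ρ)²) = 2.32641
Wq = Lq/λ = 2.32641/58.79 = 0.03957 hr
W = Wq + 1/μ = 0.03957 + 0.04019 = 0.07976 hr

Final: 0.07976 hr


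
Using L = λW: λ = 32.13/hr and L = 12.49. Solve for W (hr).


W = L/λ = 12.49/32.13 = 0.3887 hr

Final: 0.3887 hr


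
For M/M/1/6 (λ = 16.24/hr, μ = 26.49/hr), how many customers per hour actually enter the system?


ρ = 0.6131; P_K = (1−ρ)ρ^6/(1−ρ^7) = 0.021234
λ_eff = λ(1 − P_K) = 16.24·(1 − 0.021234) = 16.24·0.978766 = 15.8952 /hr

Final: 15.8952 /hr


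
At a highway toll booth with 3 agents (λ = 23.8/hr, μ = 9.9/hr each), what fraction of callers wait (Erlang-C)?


a = λ/μ = 2.4040; ρ = a/3 = 0.8013
P₀ = 0.055709 (from M/M/c formula)
C(c,a) = [a^c/(c!(1−ρ))]·P₀ = [13.89394/(6·0.1987)]·0.055709
= 11.65678·0.055709 = 0.649384

Final: 0.649384


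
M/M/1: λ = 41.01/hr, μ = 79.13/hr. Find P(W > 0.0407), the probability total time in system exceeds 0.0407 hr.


W ~ Exponential(μ−λ) for M/M/1.
μ − λ = 79.13 − 41.01 = 38.1200
P(W > t) = e^{−(μ−λ)t} = e^{−1.5515} = 0.211933

Final: 0.211933


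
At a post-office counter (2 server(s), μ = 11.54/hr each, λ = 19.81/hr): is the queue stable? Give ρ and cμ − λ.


Total capacity cμ = 2·11.54 = 23.08/hr
ρ = λ/(cμ) = 19.81/23.08 = 0.8583
Stable ⇔ ρ < 1: YES
Spare capacity = cμ − λ = 23.08 − 19.81 = 3.27/hr

Final: ρ = 0.8583; stable; margin = 3.27/hr


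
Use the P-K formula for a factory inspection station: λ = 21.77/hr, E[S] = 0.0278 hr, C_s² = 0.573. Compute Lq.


ρ = λ·E[S] = 21.77·0.0278 = 0.6052
Lq = ρ²(1+C_s²)/(2(1−ρ)) = 0.3663·(1+0.573)/(2·0.3948)
= 0.3663·1.5730/0.7896 = 0.72968

Final: 0.72968


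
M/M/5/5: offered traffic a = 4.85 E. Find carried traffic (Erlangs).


B(5,4.85) = 0.272576 (Erlang-B)
Carried load = a(1 − B) = 4.85·(1 − 0.272576) = 4.85·0.727424 = 3.5280 E

Final: 3.5280 Erlangs


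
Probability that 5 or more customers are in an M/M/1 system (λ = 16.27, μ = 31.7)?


ρ = 16.27/31.7 = 0.5132
P(N ≥ n) = ρ^n = 0.5132^5 = 0.035616

Final: 0.035616


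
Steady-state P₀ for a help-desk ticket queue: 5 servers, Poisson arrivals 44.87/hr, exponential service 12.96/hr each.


a = λ/μ = 44.87/12.96 = 3.4622; ρ = a/c = 0.6924
Σ_{k=0}^{4} a^k/k! (terms k=0..4) = 1.00000 + 3.46219 + 5.99338 + 6.91675 + 5.98678 = 23.35910
Tail: a^5/(5!(1−ρ)) = 497.45676/(120·0.3076) = 13.47851
P₀ = 1/(23.35910 + 13.47851) = 1/36.83761 = 0.027146

Final: 0.027146


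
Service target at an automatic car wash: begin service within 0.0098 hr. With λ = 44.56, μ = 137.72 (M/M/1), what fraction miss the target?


ρ = 44.56/137.72 = 0.3236
P(Wq > t) = ρ·e^{−(μ−λ)t} = 0.3236·e^{−0.9130}
= 0.3236·0.401331 = 0.129853

Final: 0.129853


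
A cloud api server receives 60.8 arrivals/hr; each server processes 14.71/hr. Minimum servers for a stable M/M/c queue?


Stability requires cμ > λ ⇔ c > λ/μ.
λ/μ = 60.8/14.71 = 4.1332
Minimum integer c = ⌊4.1332⌋ + 1 = 5
Check: 5·14.71 = 73.55 > 60.8, while 4·14.71 = 58.84 ≤ 60.8

Final: 5 servers


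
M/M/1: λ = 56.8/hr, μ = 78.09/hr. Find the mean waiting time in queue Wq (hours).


ρ = 56.8/78.09 = 0.7274
Wq = ρ/(μ−λ) = 0.7274/(78.09 − 56.8) = 0.7274/21.29 = 0.03416 hr

Final: 0.03416 hr


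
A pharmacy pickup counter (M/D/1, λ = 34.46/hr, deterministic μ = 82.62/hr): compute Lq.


ρ = 34.46/82.62 = 0.4171
M/D/1: Lq = ρ²/(2(1−ρ)) = 0.1740/(2·0.5829) = 0.14922

Final: 0.14922


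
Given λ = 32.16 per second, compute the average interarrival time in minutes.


Mean interarrival time = 1/λ = 1/32.16 second = 0.03109 second
In minutes: 0.03109 × 0.0166667 = 0.0005182 min

Final: 0.0005182 min


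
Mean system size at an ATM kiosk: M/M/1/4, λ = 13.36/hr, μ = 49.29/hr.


ρ = 13.36/49.29 = 0.2710
L = ρ[1 − (K+1)ρ^K + Kρ^(K+1)] / [(1−ρ)(1−ρ^(K+1))]
Numerator: 0.2710·(1 − 5·0.005397 + 4·0.001463) = 0.265320
Denominator: (0.7290)·(0.998537) = 0.727885
L = 0.265320/0.727885 = 0.3645

Final: 0.3645


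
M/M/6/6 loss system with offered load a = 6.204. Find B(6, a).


B(c,a) = (a^c/c!) / Σ_{k=0}^{c} a^k/k!
a^6/6! = 79.195087
Σ terms (k=0..6): 1.00000 + 6.20400 + 19.24481 + 39.79826 + 61.72711 + 76.59099 + 79.19509 = 283.760256
B = 79.195087/283.760256 = 0.279092

Final: 0.279092


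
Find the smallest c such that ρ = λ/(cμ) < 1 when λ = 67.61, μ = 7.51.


Stability requires cμ > λ ⇔ c > λ/μ.
λ/μ = 67.61/7.51 = 9.0027
Minimum integer c = ⌊9.0027⌋ + 1 = 10
Check: 10·7.51 = 75.10 > 67.61, while 9·7.51 = 67.59 ≤ 67.61

Final: 10 servers


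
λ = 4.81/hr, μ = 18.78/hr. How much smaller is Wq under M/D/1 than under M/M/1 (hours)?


ρ = 4.81/18.78 = 0.2561
Wq(M/M/1) = ρ/(μ−λ) = 0.2561/13.97 = 0.01833 hr
Wq(M/D/1) = ρ/(2(μ−λ)) = 0.009167 hr
Savings = 0.01833 − 0.009167 = 0.009167 hr

Final: 0.009167 hr


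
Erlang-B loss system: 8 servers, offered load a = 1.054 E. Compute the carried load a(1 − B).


B(8,1.054) = 0.00001317 (Erlang-B)
Carried load = a(1 − B) = 1.054·(1 − 0.00001317) = 1.054·0.999987 = 1.0540 E

Final: 1.0540 Erlangs


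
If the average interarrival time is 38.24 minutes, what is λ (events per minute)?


λ = 1/(interarrival time) in consistent units.
1 minute = 1 min, so λ = 1/38.24 = 0.02615 per minute

Final: 0.02615 /min


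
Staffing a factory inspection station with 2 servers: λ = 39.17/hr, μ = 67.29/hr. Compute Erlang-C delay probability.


a = λ/μ = 0.5821; ρ = a/2 = 0.2911
P₀ = 0.549122 (from M/M/c formula)
C(c,a) = [a^c/(c!(1−ρ))]·P₀ = [0.33885/(2·0.7089)]·0.549122
= 0.23898·0.549122 = 0.131230

Final: 0.131230


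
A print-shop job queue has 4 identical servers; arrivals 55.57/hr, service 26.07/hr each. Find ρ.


ρ = λ/(cμ) = 55.57/(4·26.07) = 55.57/104.28 = 0.5329

Final: 0.5329


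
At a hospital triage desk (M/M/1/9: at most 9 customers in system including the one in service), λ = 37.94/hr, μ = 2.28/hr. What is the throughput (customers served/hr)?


ρ = 16.6404; P_K = (1−ρ)ρ^9/(1−ρ^10) = 0.939905
λ_eff = λ(1 − P_K) = 37.94·(1 − 0.939905) = 37.94·0.060095 = 2.2800 /hr

Final: 2.2800 /hr


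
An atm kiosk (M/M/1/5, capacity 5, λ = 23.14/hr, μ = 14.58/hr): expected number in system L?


ρ = 23.14/14.58 = 1.5871
L = ρ[1 − (K+1)ρ^K + Kρ^(K+1)] / [(1−ρ)(1−ρ^(K+1))]
Numerator: 1.5871·(1 − 6·10.069993 + 5·15.982142) = 32.520991
Denominator: (-0.5871)·(-14.982142) = 8.796100
L = 32.520991/8.796100 = 3.6972

Final: 3.6972


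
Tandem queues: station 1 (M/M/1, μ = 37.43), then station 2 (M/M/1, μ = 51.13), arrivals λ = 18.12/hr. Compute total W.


Each node sees arrival rate λ = 18.12/hr (tandem ⇒ throughput preserved).
W₁ = 1/(μ₁−λ) = 1/(37.43−18.12) = 0.05179 hr
W₂ = 1/(μ₂−λ) = 1/(51.13−18.12) = 0.03029 hr
W_total = W₁ + W₂ = 0.05179 + 0.03029 = 0.08208 hr

Final: 0.08208 hr


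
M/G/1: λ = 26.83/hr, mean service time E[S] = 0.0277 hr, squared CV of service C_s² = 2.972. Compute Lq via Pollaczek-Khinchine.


ρ = λ·E[S] = 26.83·0.0277 = 0.7432
Lq = ρ²(1+C_s²)/(2(1−ρ)) = 0.5523·(1+2.972)/(2·0.2568)
= 0.5523·3.9720/0.5136 = 4.27140

Final: 4.27140


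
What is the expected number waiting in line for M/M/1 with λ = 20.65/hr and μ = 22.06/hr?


ρ = 20.65/22.06 = 0.9361
Lq = ρ²/(1−ρ) = 0.8763/0.06392 = 13.7093

Final: 13.7093


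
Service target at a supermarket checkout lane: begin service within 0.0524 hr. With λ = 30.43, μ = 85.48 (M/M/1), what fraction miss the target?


ρ = 30.43/85.48 = 0.3560
P(Wq > t) = ρ·e^{−(μ−λ)t} = 0.3560·e^{−2.8846}
= 0.3560·0.055876 = 0.019891

Final: 0.019891


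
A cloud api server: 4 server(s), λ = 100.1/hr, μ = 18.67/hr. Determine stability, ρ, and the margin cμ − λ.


Total capacity cμ = 4·18.67 = 74.68/hr
ρ = λ/(cμ) = 100.1/74.68 = 1.3404
Stable ⇔ ρ < 1: NO
Spare capacity = cμ − λ = 74.68 − 100.1 = -25.42/hr

Final: ρ = 1.3404; unstable; margin = -25.42/hr


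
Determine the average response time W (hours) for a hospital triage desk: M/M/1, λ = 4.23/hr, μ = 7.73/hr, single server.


W = 1/(μ−λ) = 1/(7.73 − 4.23) = 1/3.50 = 0.2857 hr

Final: 0.2857 hr


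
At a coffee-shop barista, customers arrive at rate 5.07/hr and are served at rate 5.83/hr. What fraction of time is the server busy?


ρ = λ/μ = 5.07/5.83 = 0.8696

Final: 0.8696


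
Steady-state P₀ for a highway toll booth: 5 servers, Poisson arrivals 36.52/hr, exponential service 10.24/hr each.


a = λ/μ = 36.52/10.24 = 3.5664; ρ = a/c = 0.7133
Σ_{k=0}^{4} a^k/k! (terms k=0..4) = 1.00000 + 3.56641 + 6.35963 + 7.56034 + 6.74081 = 25.22718
Tail: a^5/(5!(1−ρ)) = 576.97110/(120·0.2867) = 16.76937
P₀ = 1/(25.22718 + 16.76937) = 1/41.99655 = 0.023811

Final: 0.023811


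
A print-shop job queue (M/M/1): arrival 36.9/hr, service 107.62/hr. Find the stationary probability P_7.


ρ = 36.9/107.62 = 0.3429
P_n = (1−ρ)·ρ^n = (1 − 0.3429)·0.3429^7 = 0.6571·0.0005571 = 0.0003661

Final: 0.0003661


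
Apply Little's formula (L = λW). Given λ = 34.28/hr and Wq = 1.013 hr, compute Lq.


Lq = λWq = 34.28·1.013 = 34.7256

Final: 34.7256


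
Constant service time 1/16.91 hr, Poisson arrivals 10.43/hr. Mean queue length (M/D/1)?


ρ = 10.43/16.91 = 0.6168
M/D/1: Lq = ρ²/(2(1−ρ)) = 0.3804/(2·0.3832) = 0.49639

Final: 0.49639


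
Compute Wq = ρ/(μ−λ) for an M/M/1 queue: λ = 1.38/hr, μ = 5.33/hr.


ρ = 1.38/5.33 = 0.2589
Wq = ρ/(μ−λ) = 0.2589/(5.33 − 1.38) = 0.2589/3.95 = 0.06555 hr

Final: 0.06555 hr


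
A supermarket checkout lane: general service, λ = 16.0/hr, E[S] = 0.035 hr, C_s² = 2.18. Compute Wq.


ρ = λ·E[S] = 16.0·0.035 = 0.5600
E[S²] = E[S]²(1+C_s²) = 0.035²·(1+2.18) = 0.003896
Wq = λ·E[S²]/(2(1−ρ)) = 16.0·0.003896/(2·0.4400) = 0.07083 hr

Final: 0.07083 hr


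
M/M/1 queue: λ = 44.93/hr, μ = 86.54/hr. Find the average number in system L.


ρ = λ/μ = 44.93/86.54 = 0.5192
L = ρ/(1−ρ) = 0.5192/(1 − 0.5192) = 0.5192/0.4808 = 1.0798

Final: 1.0798


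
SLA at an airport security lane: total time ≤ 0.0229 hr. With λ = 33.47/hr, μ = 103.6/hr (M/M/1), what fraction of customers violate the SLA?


W ~ Exponential(μ−λ) for M/M/1.
μ − λ = 103.6 − 33.47 = 70.1300
P(W > t) = e^{−(μ−λ)t} = e^{−1.6060} = 0.200693

Final: 0.200693


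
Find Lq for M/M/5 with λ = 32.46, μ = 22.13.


a = λ/μ = 1.4668; ρ = a/5 = 0.2934
P₀ = 0.230340
Lq = P₀·a^c·ρ / (c!·(1−ρ)²) = 0.230340·6.78946·0.2934/(120·0.49934)
= 0.007656

Final: 0.007656


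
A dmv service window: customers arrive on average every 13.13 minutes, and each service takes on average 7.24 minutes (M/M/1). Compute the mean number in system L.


λ = 60/13.13 = 4.5697 /hr
μ = 60/7.24 = 8.2873 /hr
ρ = λ/μ = 4.5697/8.2873 = 0.5514
L = ρ/(1−ρ) = 0.5514/0.4486 = 1.2292

Final: 1.2292


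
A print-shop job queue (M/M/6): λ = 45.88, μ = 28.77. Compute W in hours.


a = 1.5947; ρ = 0.2658; P₀ = 0.202891
Lq = P₀·a^c·ρ/(c!(1−ρ)²) = 0.002285
Wq = Lq/λ = 0.002285/45.88 = 0.00004981 hr
W = Wq + 1/μ = 0.00004981 + 0.03476 = 0.03481 hr

Final: 0.03481 hr


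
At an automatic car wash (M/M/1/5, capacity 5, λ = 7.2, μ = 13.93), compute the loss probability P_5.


ρ = λ/μ = 7.2/13.93 = 0.5169
P_K = (1−ρ)ρ^K/(1−ρ^(K+1)) = (0.4831·0.036890)/(1 − 0.019067)
= 0.017823/0.980933 = 0.018169

Final: 0.018169


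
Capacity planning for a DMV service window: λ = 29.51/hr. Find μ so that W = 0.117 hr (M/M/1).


W = 1/(μ−λ) ⇒ μ − λ = 1/W = 1/0.117 = 8.5470
μ = λ + 1/W = 29.51 + 8.5470 = 38.0570 per hr

Final: 38.0570 /hr


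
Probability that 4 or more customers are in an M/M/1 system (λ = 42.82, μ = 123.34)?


ρ = 42.82/123.34 = 0.3472
P(N ≥ n) = ρ^n = 0.3472^4 = 0.014527

Final: 0.014527


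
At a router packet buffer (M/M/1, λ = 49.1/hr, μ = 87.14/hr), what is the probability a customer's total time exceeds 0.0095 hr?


W ~ Exponential(μ−λ) for M/M/1.
μ − λ = 87.14 − 49.1 = 38.0400
P(W > t) = e^{−(μ−λ)t} = e^{−0.3614} = 0.696714

Final: 0.696714


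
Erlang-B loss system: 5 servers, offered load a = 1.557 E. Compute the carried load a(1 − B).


B(5,1.557) = 0.016158 (Erlang-B)
Carried load = a(1 − B) = 1.557·(1 − 0.016158) = 1.557·0.983842 = 1.5318 E

Final: 1.5318 Erlangs


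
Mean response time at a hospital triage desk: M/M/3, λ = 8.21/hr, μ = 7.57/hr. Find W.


a = 1.0845; ρ = 0.3615; P₀ = 0.332706
Lq = P₀·a^c·ρ/(c!(1−ρ)²) = 0.06273
Wq = Lq/λ = 0.06273/8.21 = 0.007641 hr
W = Wq + 1/μ = 0.007641 + 0.13210 = 0.13974 hr

Final: 0.13974 hr


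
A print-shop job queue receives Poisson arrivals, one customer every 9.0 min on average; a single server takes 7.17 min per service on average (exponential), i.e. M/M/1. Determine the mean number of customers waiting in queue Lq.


λ = 60/9.0 = 6.6667 /hr
μ = 60/7.17 = 8.3682 /hr
ρ = λ/μ = 6.6667/8.3682 = 0.7967
Lq = ρ²/(1−ρ) = 0.6347/0.2033 = 3.1214

Final: 3.1214


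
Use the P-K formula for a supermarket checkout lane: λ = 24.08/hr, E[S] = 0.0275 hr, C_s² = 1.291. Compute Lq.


ρ = λ·E[S] = 24.08·0.0275 = 0.6622
Lq = ρ²(1+C_s²)/(2(1−ρ)) = 0.4385·(1+1.291)/(2·0.3378)
= 0.4385·2.2910/0.6756 = 1.48701

Final: 1.48701


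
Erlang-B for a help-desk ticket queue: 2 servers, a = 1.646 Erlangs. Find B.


B(c,a) = (a^c/c!) / Σ_{k=0}^{c} a^k/k!
a^2/2! = 1.354658
Σ terms (k=0..2): 1.00000 + 1.64600 + 1.35466 = 4.000658
B = 1.354658/4.000658 = 0.338609

Final: 0.338609


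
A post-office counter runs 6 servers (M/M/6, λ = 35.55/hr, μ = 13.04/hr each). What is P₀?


a = λ/μ = 35.55/13.04 = 2.7262; ρ = a/c = 0.4544
Σ_{k=0}^{5} a^k/k! (terms k=0..5) = 1.00000 + 2.72623 + 3.71616 + 3.37703 + 2.30164 + 1.25496 = 14.37601
Tail: a^6/(6!(1−ρ)) = 410.55570/(720·0.5456) = 1.04506
P₀ = 1/(14.37601 + 1.04506) = 1/15.42107 = 0.064846

Final: 0.064846


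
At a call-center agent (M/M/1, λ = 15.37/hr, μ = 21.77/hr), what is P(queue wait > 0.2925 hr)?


ρ = 15.37/21.77 = 0.7060
P(Wq > t) = ρ·e^{−(μ−λ)t} = 0.7060·e^{−1.8720}
= 0.7060·0.153816 = 0.108597

Final: 0.108597


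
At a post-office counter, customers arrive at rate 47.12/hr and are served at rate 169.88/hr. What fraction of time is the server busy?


ρ = λ/μ = 47.12/169.88 = 0.2774

Final: 0.2774


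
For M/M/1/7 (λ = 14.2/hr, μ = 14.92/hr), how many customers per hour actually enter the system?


ρ = 0.9517; P_K = (1−ρ)ρ^7/(1−ρ^8) = 0.104458
λ_eff = λ(1 − P_K) = 14.2·(1 − 0.104458) = 14.2·0.895542 = 12.7167 /hr

Final: 12.7167 /hr


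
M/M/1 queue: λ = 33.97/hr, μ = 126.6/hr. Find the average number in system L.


ρ = λ/μ = 33.97/126.6 = 0.2683
L = ρ/(1−ρ) = 0.2683/(1 − 0.2683) = 0.2683/0.7317 = 0.3667

Final: 0.3667


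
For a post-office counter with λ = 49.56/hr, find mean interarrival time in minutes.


Mean interarrival time = 1/λ = 1/49.56 hour = 0.02018 hour
In minutes: 0.02018 × 60 = 1.2107 min

Final: 1.2107 min


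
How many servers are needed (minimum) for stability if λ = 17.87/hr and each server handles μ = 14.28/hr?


Stability requires cμ > λ ⇔ c > λ/μ.
λ/μ = 17.87/14.28 = 1.2514
Minimum integer c = ⌊1.2514⌋ + 1 = 2
Check: 2·14.28 = 28.56 > 17.87, while 1·14.28 = 14.28 ≤ 17.87

Final: 2 servers


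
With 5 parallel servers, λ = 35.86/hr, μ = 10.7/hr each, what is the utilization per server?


ρ = λ/(cμ) = 35.86/(5·10.7) = 35.86/53.50 = 0.6703

Final: 0.6703


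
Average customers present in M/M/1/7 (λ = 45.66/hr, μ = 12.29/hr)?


ρ = 45.66/12.29 = 3.7152
L = ρ[1 − (K+1)ρ^K + Kρ^(K+1)] / [(1−ρ)(1−ρ^(K+1))]
Numerator: 3.7152·(1 − 8·9769.856163 + 7·36297.122248) = 653588.186610
Denominator: (-2.7152)·(-36296.122248) = 98551.798162
L = 653588.186610/98551.798162 = 6.6319

Final: 6.6319


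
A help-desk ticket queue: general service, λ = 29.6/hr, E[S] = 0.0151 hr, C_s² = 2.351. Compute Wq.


ρ = λ·E[S] = 29.6·0.0151 = 0.4470
E[S²] = E[S]²(1+C_s²) = 0.0151²·(1+2.351) = 0.0007641
Wq = λ·E[S²]/(2(1−ρ)) = 29.6·0.0007641/(2·0.5530) = 0.02045 hr

Final: 0.02045 hr


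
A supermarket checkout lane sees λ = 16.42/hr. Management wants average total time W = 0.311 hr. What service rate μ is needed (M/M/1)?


W = 1/(μ−λ) ⇒ μ − λ = 1/W = 1/0.311 = 3.2154
μ = λ + 1/W = 16.42 + 3.2154 = 19.6354 per hr

Final: 19.6354 /hr


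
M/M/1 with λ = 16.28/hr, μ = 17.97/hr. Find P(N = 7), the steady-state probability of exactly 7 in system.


ρ = 16.28/17.97 = 0.9060
P_n = (1−ρ)·ρ^n = (1 − 0.9060)·0.9060^7 = 0.09405·0.500892 = 0.047107

Final: 0.047107


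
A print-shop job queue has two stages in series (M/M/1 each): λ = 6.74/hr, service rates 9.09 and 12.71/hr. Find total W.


Each node sees arrival rate λ = 6.74/hr (tandem ⇒ throughput preserved).
W₁ = 1/(μ₁−λ) = 1/(9.09−6.74) = 0.42553 hr
W₂ = 1/(μ₂−λ) = 1/(12.71−6.74) = 0.16750 hr
W_total = W₁ + W₂ = 0.42553 + 0.16750 = 0.59304 hr

Final: 0.59304 hr


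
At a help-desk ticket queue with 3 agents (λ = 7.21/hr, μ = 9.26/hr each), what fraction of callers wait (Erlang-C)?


a = λ/μ = 0.7786; ρ = a/3 = 0.2595
P₀ = 0.457041 (from M/M/c formula)
C(c,a) = [a^c/(c!(1−ρ))]·P₀ = [0.47203/(6·0.7405)]·0.457041
= 0.10625·0.457041 = 0.048560

Final: 0.048560


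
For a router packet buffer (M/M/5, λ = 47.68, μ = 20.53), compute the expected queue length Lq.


a = λ/μ = 2.3225; ρ = a/5 = 0.4645
P₀ = 0.096424
Lq = P₀·a^c·ρ / (c!·(1−ρ)²) = 0.096424·67.56729·0.4645/(120·0.28677)
= 0.08794

Final: 0.08794


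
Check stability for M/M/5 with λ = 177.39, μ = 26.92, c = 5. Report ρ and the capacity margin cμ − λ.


Total capacity cμ = 5·26.92 = 134.60/hr
ρ = λ/(cμ) = 177.39/134.60 = 1.3179
Stable ⇔ ρ < 1: NO
Spare capacity = cμ − λ = 134.60 − 177.39 = -42.79/hr

Final: ρ = 1.3179; unstable; margin = -42.79/hr


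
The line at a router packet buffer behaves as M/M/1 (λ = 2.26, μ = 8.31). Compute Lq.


ρ = 2.26/8.31 = 0.2720
Lq = ρ²/(1−ρ) = 0.07396/0.7280 = 0.1016

Final: 0.1016


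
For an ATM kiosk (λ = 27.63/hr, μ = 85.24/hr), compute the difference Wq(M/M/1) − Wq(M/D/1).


ρ = 27.63/85.24 = 0.3241
Wq(M/M/1) = ρ/(μ−λ) = 0.3241/57.61 = 0.005627 hr
Wq(M/D/1) = ρ/(2(μ−λ)) = 0.002813 hr
Savings = 0.005627 − 0.002813 = 0.002813 hr

Final: 0.002813 hr


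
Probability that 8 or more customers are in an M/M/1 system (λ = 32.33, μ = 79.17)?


ρ = 32.33/79.17 = 0.4084
P(N ≥ n) = ρ^n = 0.4084^8 = 0.0007733

Final: 0.0007733


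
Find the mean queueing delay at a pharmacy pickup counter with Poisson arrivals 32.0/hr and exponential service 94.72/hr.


ρ = 32.0/94.72 = 0.3378
Wq = ρ/(μ−λ) = 0.3378/(94.72 − 32.0) = 0.3378/62.72 = 0.005386 hr

Final: 0.005386 hr


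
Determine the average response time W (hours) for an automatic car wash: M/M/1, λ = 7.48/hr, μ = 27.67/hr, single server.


W = 1/(μ−λ) = 1/(27.67 − 7.48) = 1/20.19 = 0.04953 hr

Final: 0.04953 hr


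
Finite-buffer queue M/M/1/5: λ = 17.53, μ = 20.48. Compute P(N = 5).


ρ = λ/μ = 17.53/20.48 = 0.8560
P_K = (1−ρ)ρ^K/(1−ρ^(K+1)) = (0.1440·0.459473)/(1 − 0.393289)
= 0.066184/0.606711 = 0.109086

Final: 0.109086


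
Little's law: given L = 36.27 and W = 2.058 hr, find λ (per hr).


λ = L/W = 36.27/2.058 = 17.6239 /hr

Final: 17.6239 /hr


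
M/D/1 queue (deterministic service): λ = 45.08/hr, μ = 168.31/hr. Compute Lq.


ρ = 45.08/168.31 = 0.2678
M/D/1: Lq = ρ²/(2(1−ρ)) = 0.07174/(2·0.7322) = 0.04899

Final: 0.04899


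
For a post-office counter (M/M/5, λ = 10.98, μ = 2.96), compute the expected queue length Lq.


a = λ/μ = 3.7095; ρ = a/5 = 0.7419
P₀ = 0.019739
Lq = P₀·a^c·ρ / (c!·(1−ρ)²) = 0.019739·702.34929·0.7419/(120·0.06662)
= 1.28655

Final: 1.28655


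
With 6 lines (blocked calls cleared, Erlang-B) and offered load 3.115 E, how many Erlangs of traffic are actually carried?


B(6,3.115) = 0.058635 (Erlang-B)
Carried load = a(1 − B) = 3.115·(1 − 0.058635) = 3.115·0.941365 = 2.9324 E

Final: 2.9324 Erlangs


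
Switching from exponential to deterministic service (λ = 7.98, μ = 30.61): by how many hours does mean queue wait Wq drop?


ρ = 7.98/30.61 = 0.2607
Wq(M/M/1) = ρ/(μ−λ) = 0.2607/22.63 = 0.01152 hr
Wq(M/D/1) = ρ/(2(μ−λ)) = 0.005760 hr
Savings = 0.01152 − 0.005760 = 0.005760 hr

Final: 0.005760 hr


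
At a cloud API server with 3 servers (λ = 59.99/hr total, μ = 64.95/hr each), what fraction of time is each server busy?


ρ = λ/(cμ) = 59.99/(3·64.95) = 59.99/194.85 = 0.3079

Final: 0.3079


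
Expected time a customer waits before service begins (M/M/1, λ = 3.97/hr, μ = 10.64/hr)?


ρ = 3.97/10.64 = 0.3731
Wq = ρ/(μ−λ) = 0.3731/(10.64 − 3.97) = 0.3731/6.67 = 0.05594 hr

Final: 0.05594 hr


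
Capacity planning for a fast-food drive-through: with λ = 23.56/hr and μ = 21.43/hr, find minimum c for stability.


Stability requires cμ > λ ⇔ c > λ/μ.
λ/μ = 23.56/21.43 = 1.0994
Minimum integer c = ⌊1.0994⌋ + 1 = 2
Check: 2·21.43 = 42.86 > 23.56, while 1·21.43 = 21.43 ≤ 23.56

Final: 2 servers


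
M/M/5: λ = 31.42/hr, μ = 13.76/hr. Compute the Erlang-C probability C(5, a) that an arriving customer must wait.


a = λ/μ = 2.2834; ρ = a/5 = 0.4567
P₀ = 0.100405 (from M/M/c formula)
C(c,a) = [a^c/(c!(1−ρ))]·P₀ = [62.07815/(120·0.5433)]·0.100405
= 0.95215·0.100405 = 0.095601

Final: 0.095601


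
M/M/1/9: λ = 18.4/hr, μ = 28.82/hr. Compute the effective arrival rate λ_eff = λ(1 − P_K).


ρ = 0.6384; P_K = (1−ρ)ρ^9/(1−ρ^10) = 0.006445
λ_eff = λ(1 − P_K) = 18.4·(1 − 0.006445) = 18.4·0.993555 = 18.2814 /hr

Final: 18.2814 /hr


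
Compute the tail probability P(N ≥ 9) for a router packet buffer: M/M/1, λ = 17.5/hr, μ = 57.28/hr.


ρ = 17.5/57.28 = 0.3055
P(N ≥ n) = ρ^n = 0.3055^9 = 0.00002319

Final: 0.00002319


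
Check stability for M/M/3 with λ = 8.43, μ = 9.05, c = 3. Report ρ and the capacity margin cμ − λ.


Total capacity cμ = 3·9.05 = 27.15/hr
ρ = λ/(cμ) = 8.43/27.15 = 0.3105
Stable ⇔ ρ < 1: YES
Spare capacity = cμ − λ = 27.15 − 8.43 = 18.72/hr

Final: ρ = 0.3105; stable; margin = 18.72/hr


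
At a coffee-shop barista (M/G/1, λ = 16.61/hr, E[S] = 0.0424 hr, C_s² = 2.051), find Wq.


ρ = λ·E[S] = 16.61·0.0424 = 0.7043
E[S²] = E[S]²(1+C_s²) = 0.0424²·(1+2.051) = 0.005485
Wq = λ·E[S²]/(2(1−ρ)) = 16.61·0.005485/(2·0.2957) = 0.15403 hr

Final: 0.15403 hr


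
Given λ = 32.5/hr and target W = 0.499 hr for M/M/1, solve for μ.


W = 1/(μ−λ) ⇒ μ − λ = 1/W = 1/0.499 = 2.0040
μ = λ + 1/W = 32.5 + 2.0040 = 34.5040 per hr

Final: 34.5040 /hr


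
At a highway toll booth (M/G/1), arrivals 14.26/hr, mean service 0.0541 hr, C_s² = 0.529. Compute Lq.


ρ = λ·E[S] = 14.26·0.0541 = 0.7715
Lq = ρ²(1+C_s²)/(2(1−ρ)) = 0.5952·(1+0.529)/(2·0.2285)
= 0.5952·1.5290/0.4571 = 1.99095

Final: 1.99095


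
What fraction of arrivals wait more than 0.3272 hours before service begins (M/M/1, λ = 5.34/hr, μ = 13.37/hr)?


ρ = 5.34/13.37 = 0.3994
P(Wq > t) = ρ·e^{−(μ−λ)t} = 0.3994·e^{−2.6274}
= 0.3994·0.072265 = 0.028863

Final: 0.028863


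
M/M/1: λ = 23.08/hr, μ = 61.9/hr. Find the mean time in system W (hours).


W = 1/(μ−λ) = 1/(61.9 − 23.08) = 1/38.82 = 0.02576 hr

Final: 0.02576 hr


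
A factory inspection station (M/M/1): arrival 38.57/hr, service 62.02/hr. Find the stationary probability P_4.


ρ = 38.57/62.02 = 0.6219
P_n = (1−ρ)·ρ^n = (1 − 0.6219)·0.6219^4 = 0.3781·0.149579 = 0.056557

Final: 0.056557


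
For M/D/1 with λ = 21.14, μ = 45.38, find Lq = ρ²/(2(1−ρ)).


ρ = 21.14/45.38 = 0.4658
M/D/1: Lq = ρ²/(2(1−ρ)) = 0.2170/(2·0.5342) = 0.20313

Final: 0.20313


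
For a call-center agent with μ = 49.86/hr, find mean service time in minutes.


Mean service time = 1/μ = 1/49.86 hour = 0.02006 hour
In minutes: 0.02006 × 60 = 1.2034 min

Final: 1.2034 min


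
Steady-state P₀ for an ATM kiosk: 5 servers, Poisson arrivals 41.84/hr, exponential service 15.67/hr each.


a = λ/μ = 41.84/15.67 = 2.6701; ρ = a/c = 0.5340
Σ_{k=0}^{4} a^k/k! (terms k=0..4) = 1.00000 + 2.67007 + 3.56464 + 3.17261 + 2.11777 = 12.52509
Tail: a^5/(5!(1−ρ)) = 135.71048/(120·0.4660) = 2.42694
P₀ = 1/(12.52509 + 2.42694) = 1/14.95203 = 0.066881

Final: 0.066881


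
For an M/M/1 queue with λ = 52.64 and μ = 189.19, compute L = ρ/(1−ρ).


ρ = λ/μ = 52.64/189.19 = 0.2782
L = ρ/(1−ρ) = 0.2782/(1 − 0.2782) = 0.2782/0.7218 = 0.3855

Final: 0.3855


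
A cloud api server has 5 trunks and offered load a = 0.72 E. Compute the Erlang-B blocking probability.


B(c,a) = (a^c/c!) / Σ_{k=0}^{c} a^k/k!
a^5/5! = 0.001612
Σ terms (k=0..5): 1.00000 + 0.72000 + 0.25920 + 0.06221 + 0.01120 + 0.001612 = 2.054218
B = 0.001612/2.054218 = 0.0007849

Final: 0.0007849


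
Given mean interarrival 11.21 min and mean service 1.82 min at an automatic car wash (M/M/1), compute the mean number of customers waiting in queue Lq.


λ = 60/11.21 = 5.3524 /hr
μ = 60/1.82 = 32.9670 /hr
ρ = λ/μ = 5.3524/32.9670 = 0.1624
Lq = ρ²/(1−ρ) = 0.02636/0.8376 = 0.03147

Final: 0.03147


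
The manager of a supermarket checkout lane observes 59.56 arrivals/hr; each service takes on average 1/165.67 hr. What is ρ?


ρ = λ/μ = 59.56/165.67 = 0.3595

Final: 0.3595


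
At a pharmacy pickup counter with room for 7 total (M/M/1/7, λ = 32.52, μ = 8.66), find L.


ρ = 32.52/8.66 = 3.7552
L = ρ[1 − (K+1)ρ^K + Kρ^(K+1)] / [(1−ρ)(1−ρ^(K+1))]
Numerator: 3.7552·(1 − 8·10530.003471 + 7·39542.230124) = 723087.769326
Denominator: (-2.7552)·(-39541.230124) = 108943.851126
L = 723087.769326/108943.851126 = 6.6373

Final: 6.6373


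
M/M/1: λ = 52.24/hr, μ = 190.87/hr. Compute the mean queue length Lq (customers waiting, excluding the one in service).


ρ = 52.24/190.87 = 0.2737
Lq = ρ²/(1−ρ) = 0.07491/0.7263 = 0.1031

Final: 0.1031


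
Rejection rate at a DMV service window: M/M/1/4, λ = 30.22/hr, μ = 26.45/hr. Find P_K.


ρ = λ/μ = 30.22/26.45 = 1.1425
P_K = (1−ρ)ρ^K/(1−ρ^(K+1)) = (-0.1425·1.704022)/(1 − 1.946901)
= -0.242879/-0.946901 = 0.256499

Final: 0.256499


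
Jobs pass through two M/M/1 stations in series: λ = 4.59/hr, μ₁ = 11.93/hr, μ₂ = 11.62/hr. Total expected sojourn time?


Each node sees arrival rate λ = 4.59/hr (tandem ⇒ throughput preserved).
W₁ = 1/(μ₁−λ) = 1/(11.93−4.59) = 0.13624 hr
W₂ = 1/(μ₂−λ) = 1/(11.62−4.59) = 0.14225 hr
W_total = W₁ + W₂ = 0.13624 + 0.14225 = 0.27849 hr

Final: 0.27849 hr


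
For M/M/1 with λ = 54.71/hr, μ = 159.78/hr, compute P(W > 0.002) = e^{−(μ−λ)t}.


W ~ Exponential(μ−λ) for M/M/1.
μ − λ = 159.78 − 54.71 = 105.0700
P(W > t) = e^{−(μ−λ)t} = e^{−0.2101} = 0.810471

Final: 0.810471


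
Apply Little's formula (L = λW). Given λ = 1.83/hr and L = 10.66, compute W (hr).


W = L/λ = 10.66/1.83 = 5.8251 hr

Final: 5.8251 hr


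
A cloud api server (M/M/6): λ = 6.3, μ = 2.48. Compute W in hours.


a = 2.5403; ρ = 0.4234; P₀ = 0.078350
Lq = P₀·a^c·ρ/(c!(1−ρ)²) = 0.03724
Wq = Lq/λ = 0.03724/6.3 = 0.005911 hr
W = Wq + 1/μ = 0.005911 + 0.40323 = 0.40914 hr

Final: 0.40914 hr


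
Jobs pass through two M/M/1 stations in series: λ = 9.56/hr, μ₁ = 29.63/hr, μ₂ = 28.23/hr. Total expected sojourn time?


Each node sees arrival rate λ = 9.56/hr (tandem ⇒ throughput preserved).
W₁ = 1/(μ₁−λ) = 1/(29.63−9.56) = 0.04983 hr
W₂ = 1/(μ₂−λ) = 1/(28.23−9.56) = 0.05356 hr
W_total = W₁ + W₂ = 0.04983 + 0.05356 = 0.10339 hr

Final: 0.10339 hr


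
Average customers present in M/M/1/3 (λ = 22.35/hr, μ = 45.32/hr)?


ρ = 22.35/45.32 = 0.4932
L = ρ[1 − (K+1)ρ^K + Kρ^(K+1)] / [(1−ρ)(1−ρ^(K+1))]
Numerator: 0.4932·(1 − 4·0.119940 + 3·0.059149) = 0.344072
Denominator: (0.5068)·(0.940851) = 0.476861
L = 0.344072/0.476861 = 0.7215

Final: 0.7215


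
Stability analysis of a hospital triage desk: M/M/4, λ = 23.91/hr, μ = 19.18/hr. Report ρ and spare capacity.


Total capacity cμ = 4·19.18 = 76.72/hr
ρ = λ/(cμ) = 23.91/76.72 = 0.3117
Stable ⇔ ρ < 1: YES
Spare capacity = cμ − λ = 76.72 − 23.91 = 52.81/hr

Final: ρ = 0.3117; stable; margin = 52.81/hr


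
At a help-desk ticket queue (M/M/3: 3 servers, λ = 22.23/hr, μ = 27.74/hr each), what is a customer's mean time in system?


a = 0.8014; ρ = 0.2671; P₀ = 0.446528
Lq = P₀·a^c·ρ/(c!(1−ρ)²) = 0.01905
Wq = Lq/λ = 0.01905/22.23 = 0.0008569 hr
W = Wq + 1/μ = 0.0008569 + 0.03605 = 0.03691 hr

Final: 0.03691 hr


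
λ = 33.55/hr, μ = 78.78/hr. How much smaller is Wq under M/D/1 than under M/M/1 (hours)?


ρ = 33.55/78.78 = 0.4259
Wq(M/M/1) = ρ/(μ−λ) = 0.4259/45.23 = 0.009416 hr
Wq(M/D/1) = ρ/(2(μ−λ)) = 0.004708 hr
Savings = 0.009416 − 0.004708 = 0.004708 hr

Final: 0.004708 hr


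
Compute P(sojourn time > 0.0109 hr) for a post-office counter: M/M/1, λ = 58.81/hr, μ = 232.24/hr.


W ~ Exponential(μ−λ) for M/M/1.
μ − λ = 232.24 − 58.81 = 173.4300
P(W > t) = e^{−(μ−λ)t} = e^{−1.8904} = 0.151013

Final: 0.151013


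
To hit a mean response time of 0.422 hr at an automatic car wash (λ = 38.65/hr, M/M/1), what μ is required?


W = 1/(μ−λ) ⇒ μ − λ = 1/W = 1/0.422 = 2.3697
μ = λ + 1/W = 38.65 + 2.3697 = 41.0197 per hr

Final: 41.0197 /hr


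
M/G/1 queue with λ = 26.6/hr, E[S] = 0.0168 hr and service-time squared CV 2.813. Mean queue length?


ρ = λ·E[S] = 26.6·0.0168 = 0.4469
Lq = ρ²(1+C_s²)/(2(1−ρ)) = 0.1997·(1+2.813)/(2·0.5531)
= 0.1997·3.8130/1.1062 = 0.68833

Final: 0.68833


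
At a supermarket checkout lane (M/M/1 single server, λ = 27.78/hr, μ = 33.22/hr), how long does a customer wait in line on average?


ρ = 27.78/33.22 = 0.8362
Wq = ρ/(μ−λ) = 0.8362/(33.22 − 27.78) = 0.8362/5.44 = 0.1537 hr

Final: 0.1537 hr


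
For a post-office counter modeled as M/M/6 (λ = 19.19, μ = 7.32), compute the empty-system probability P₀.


a = λ/μ = 19.19/7.32 = 2.6216; ρ = a/c = 0.4369
Σ_{k=0}^{5} a^k/k! (terms k=0..5) = 1.00000 + 2.62158 + 3.43635 + 3.00290 + 1.96809 + 1.03190 = 13.06082
Tail: a^6/(6!(1−ρ)) = 324.62605/(720·0.5631) = 0.80074
P₀ = 1/(13.06082 + 0.80074) = 1/13.86156 = 0.072142

Final: 0.072142


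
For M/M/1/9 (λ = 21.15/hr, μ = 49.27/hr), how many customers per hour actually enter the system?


ρ = 0.4293; P_K = (1−ρ)ρ^9/(1−ρ^10) = 0.0002825
λ_eff = λ(1 − P_K) = 21.15·(1 − 0.0002825) = 21.15·0.999717 = 21.1440 /hr

Final: 21.1440 /hr


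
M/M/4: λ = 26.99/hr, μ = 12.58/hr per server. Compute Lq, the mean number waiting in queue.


a = λ/μ = 2.1455; ρ = a/4 = 0.5364
P₀ = 0.111147
Lq = P₀·a^c·ρ / (c!·(1−ρ)²) = 0.111147·21.18795·0.5364/(24·0.21496)
= 0.24484

Final: 0.24484


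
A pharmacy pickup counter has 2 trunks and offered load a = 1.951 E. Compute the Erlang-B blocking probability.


B(c,a) = (a^c/c!) / Σ_{k=0}^{c} a^k/k!
a^2/2! = 1.903201
Σ terms (k=0..2): 1.00000 + 1.95100 + 1.90320 = 4.854201
B = 1.903201/4.854201 = 0.392073

Final: 0.392073


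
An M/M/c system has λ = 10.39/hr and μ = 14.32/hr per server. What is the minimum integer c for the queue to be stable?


Stability requires cμ > λ ⇔ c > λ/μ.
λ/μ = 10.39/14.32 = 0.7256
Minimum integer c = ⌊0.7256⌋ + 1 = 1
Check: 1·14.32 = 14.32 > 10.39, while 0·14.32 = 0.00 ≤ 10.39

Final: 1 servers


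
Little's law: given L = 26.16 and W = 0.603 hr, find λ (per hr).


λ = L/W = 26.16/0.603 = 43.3831 /hr

Final: 43.3831 /hr


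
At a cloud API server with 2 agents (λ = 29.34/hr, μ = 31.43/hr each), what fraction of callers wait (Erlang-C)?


a = λ/μ = 0.9335; ρ = a/2 = 0.4668
P₀ = 0.363557 (from M/M/c formula)
C(c,a) = [a^c/(c!(1−ρ))]·P₀ = [0.87143/(2·0.5332)]·0.363557
= 0.81709·0.363557 = 0.297061

Final: 0.297061


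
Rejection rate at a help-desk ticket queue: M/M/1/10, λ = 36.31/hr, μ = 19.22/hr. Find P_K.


ρ = λ/μ = 36.31/19.22 = 1.8892
P_K = (1−ρ)ρ^K/(1−ρ^(K+1)) = (-0.8892·579.066786)/(1 − 1093.960199)
= -514.893412/-1092.960199 = 0.471100

Final: 0.471100


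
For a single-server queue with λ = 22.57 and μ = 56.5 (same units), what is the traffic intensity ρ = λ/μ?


ρ = λ/μ = 22.57/56.5 = 0.3995

Final: 0.3995


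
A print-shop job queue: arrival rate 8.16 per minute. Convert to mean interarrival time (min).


Mean interarrival time = 1/λ = 1/8.16 minute = 0.12255 minute
In minutes: 0.12255 × 1 = 0.1225 min

Final: 0.1225 min


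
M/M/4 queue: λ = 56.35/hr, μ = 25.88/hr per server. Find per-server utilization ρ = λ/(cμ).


ρ = λ/(cμ) = 56.35/(4·25.88) = 56.35/103.52 = 0.5443

Final: 0.5443


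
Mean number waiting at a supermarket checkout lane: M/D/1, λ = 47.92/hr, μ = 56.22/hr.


ρ = 47.92/56.22 = 0.8524
M/D/1: Lq = ρ²/(2(1−ρ)) = 0.7265/(2·0.1476) = 2.46056

Final: 2.46056


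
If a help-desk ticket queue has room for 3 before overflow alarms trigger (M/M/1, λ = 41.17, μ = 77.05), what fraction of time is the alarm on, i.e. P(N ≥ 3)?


ρ = 41.17/77.05 = 0.5343
P(N ≥ n) = ρ^n = 0.5343^3 = 0.152554

Final: 0.152554


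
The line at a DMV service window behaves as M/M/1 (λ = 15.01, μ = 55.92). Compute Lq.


ρ = 15.01/55.92 = 0.2684
Lq = ρ²/(1−ρ) = 0.07205/0.7316 = 0.09848

Final: 0.09848


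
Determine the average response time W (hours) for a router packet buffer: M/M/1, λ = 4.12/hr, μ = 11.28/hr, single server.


W = 1/(μ−λ) = 1/(11.28 − 4.12) = 1/7.16 = 0.1397 hr

Final: 0.1397 hr


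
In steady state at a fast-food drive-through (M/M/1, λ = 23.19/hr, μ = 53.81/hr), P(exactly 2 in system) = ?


ρ = 23.19/53.81 = 0.4310
P_n = (1−ρ)·ρ^n = (1 − 0.4310)·0.4310^2 = 0.5690·0.185727 = 0.105686

Final: 0.105686


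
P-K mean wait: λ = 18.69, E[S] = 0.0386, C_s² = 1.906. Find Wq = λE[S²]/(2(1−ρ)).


ρ = λ·E[S] = 18.69·0.0386 = 0.7214
E[S²] = E[S]²(1+C_s²) = 0.0386²·(1+1.906) = 0.004330
Wq = λ·E[S²]/(2(1−ρ)) = 18.69·0.004330/(2·0.2786) = 0.14525 hr

Final: 0.14525 hr


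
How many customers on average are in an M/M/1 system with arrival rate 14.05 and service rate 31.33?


ρ = λ/μ = 14.05/31.33 = 0.4485
L = ρ/(1−ρ) = 0.4485/(1 − 0.4485) = 0.4485/0.5515 = 0.8131

Final: 0.8131


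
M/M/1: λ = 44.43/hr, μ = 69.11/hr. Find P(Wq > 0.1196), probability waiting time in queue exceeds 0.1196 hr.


ρ = 44.43/69.11 = 0.6429
P(Wq > t) = ρ·e^{−(μ−λ)t} = 0.6429·e^{−2.9517}
= 0.6429·0.052249 = 0.033590

Final: 0.033590


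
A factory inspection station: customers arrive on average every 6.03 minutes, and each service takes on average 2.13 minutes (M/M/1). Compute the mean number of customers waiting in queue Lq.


λ = 60/6.03 = 9.9502 /hr
μ = 60/2.13 = 28.1690 /hr
ρ = λ/μ = 9.9502/28.1690 = 0.3532
Lq = ρ²/(1−ρ) = 0.1248/0.6468 = 0.1929

Final: 0.1929


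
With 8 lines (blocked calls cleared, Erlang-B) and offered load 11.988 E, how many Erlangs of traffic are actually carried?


B(8,11.988) = 0.422202 (Erlang-B)
Carried load = a(1 − B) = 11.988·(1 − 0.422202) = 11.988·0.577798 = 6.9266 E

Final: 6.9266 Erlangs


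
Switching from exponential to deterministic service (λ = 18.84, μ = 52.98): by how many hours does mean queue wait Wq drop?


ρ = 18.84/52.98 = 0.3556
Wq(M/M/1) = ρ/(μ−λ) = 0.3556/34.14 = 0.01042 hr
Wq(M/D/1) = ρ/(2(μ−λ)) = 0.005208 hr
Savings = 0.01042 − 0.005208 = 0.005208 hr

Final: 0.005208 hr


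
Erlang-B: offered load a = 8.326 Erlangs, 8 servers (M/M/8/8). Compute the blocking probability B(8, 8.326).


B(c,a) = (a^c/c!) / Σ_{k=0}^{c} a^k/k!
a^8/8! = 572.757426
Σ terms (k=0..8): 1.00000 + 8.32600 + 34.66114 + 96.19621 + 200.23241 + 333.42702 + 462.68556 + 550.33142 + 572.75743 = 2259.617185
B = 572.757426/2259.617185 = 0.253475

Final: 0.253475


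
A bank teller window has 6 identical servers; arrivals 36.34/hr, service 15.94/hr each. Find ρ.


ρ = λ/(cμ) = 36.34/(6·15.94) = 36.34/95.64 = 0.3800

Final: 0.3800


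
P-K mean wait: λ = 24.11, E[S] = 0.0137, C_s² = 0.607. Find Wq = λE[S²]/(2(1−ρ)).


ρ = λ·E[S] = 24.11·0.0137 = 0.3303
E[S²] = E[S]²(1+C_s²) = 0.0137²·(1+0.607) = 0.0003016
Wq = λ·E[S²]/(2(1−ρ)) = 24.11·0.0003016/(2·0.6697) = 0.005429 hr

Final: 0.005429 hr


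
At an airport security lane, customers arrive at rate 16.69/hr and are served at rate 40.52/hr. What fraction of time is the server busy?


ρ = λ/μ = 16.69/40.52 = 0.4119

Final: 0.4119


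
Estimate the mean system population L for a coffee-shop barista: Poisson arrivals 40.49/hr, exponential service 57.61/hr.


ρ = λ/μ = 40.49/57.61 = 0.7028
L = ρ/(1−ρ) = 0.7028/(1 − 0.7028) = 0.7028/0.2972 = 2.3651

Final: 2.3651


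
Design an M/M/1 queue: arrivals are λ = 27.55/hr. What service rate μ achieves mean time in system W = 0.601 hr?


W = 1/(μ−λ) ⇒ μ − λ = 1/W = 1/0.601 = 1.6639
μ = λ + 1/W = 27.55 + 1.6639 = 29.2139 per hr

Final: 29.2139 /hr


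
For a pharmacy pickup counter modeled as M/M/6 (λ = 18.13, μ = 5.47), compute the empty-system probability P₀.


a = λ/μ = 18.13/5.47 = 3.3144; ρ = a/c = 0.5524
Σ_{k=0}^{5} a^k/k! (terms k=0..5) = 1.00000 + 3.31444 + 5.49276 + 6.06848 + 5.02841 + 3.33327 = 24.23738
Tail: a^6/(6!(1−ρ)) = 1325.75376/(720·0.4476) = 4.11384
P₀ = 1/(24.23738 + 4.11384) = 1/28.35121 = 0.035272

Final: 0.035272


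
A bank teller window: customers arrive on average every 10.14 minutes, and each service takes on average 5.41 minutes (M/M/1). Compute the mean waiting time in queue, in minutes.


λ = 60/10.14 = 5.9172 /hr
μ = 60/5.41 = 11.0906 /hr
ρ = λ/μ = 5.9172/11.0906 = 0.5335
Wq = ρ/(μ−λ) = 0.5335/(11.0906−5.9172) = 0.10313 hr
In minutes: 0.10313·60 = 6.188 min

Final: 6.188 min
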